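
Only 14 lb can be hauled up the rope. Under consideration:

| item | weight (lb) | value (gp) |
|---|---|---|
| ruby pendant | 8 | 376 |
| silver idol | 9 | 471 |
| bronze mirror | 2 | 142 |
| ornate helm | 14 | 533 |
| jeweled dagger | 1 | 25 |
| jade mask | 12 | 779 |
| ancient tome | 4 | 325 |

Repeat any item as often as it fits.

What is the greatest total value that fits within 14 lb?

1117

Bronze mirror + 3×ancient tome uses 14 of the 14 lb and totals 1117.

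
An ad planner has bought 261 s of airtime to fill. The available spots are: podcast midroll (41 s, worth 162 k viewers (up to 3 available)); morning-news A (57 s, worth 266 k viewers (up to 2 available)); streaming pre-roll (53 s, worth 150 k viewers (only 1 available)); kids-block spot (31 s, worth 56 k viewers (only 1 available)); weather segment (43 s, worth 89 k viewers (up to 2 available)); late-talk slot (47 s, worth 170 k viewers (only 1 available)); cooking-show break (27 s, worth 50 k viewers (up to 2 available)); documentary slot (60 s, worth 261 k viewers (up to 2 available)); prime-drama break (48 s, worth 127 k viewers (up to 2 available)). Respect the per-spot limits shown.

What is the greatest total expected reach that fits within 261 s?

1117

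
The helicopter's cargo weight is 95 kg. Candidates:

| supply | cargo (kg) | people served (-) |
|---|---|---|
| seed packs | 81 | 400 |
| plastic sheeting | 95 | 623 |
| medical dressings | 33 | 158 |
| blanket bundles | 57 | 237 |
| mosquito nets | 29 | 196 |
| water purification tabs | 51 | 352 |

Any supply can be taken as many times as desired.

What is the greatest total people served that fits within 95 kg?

623

The ratio heuristic lands on mosquito nets + water purification tabs (548) but leaves 15 kg idle.
The 80 kg tied up in mosquito nets and water purification tabs is better spent on plastic sheeting — total rises to 623 (95 kg).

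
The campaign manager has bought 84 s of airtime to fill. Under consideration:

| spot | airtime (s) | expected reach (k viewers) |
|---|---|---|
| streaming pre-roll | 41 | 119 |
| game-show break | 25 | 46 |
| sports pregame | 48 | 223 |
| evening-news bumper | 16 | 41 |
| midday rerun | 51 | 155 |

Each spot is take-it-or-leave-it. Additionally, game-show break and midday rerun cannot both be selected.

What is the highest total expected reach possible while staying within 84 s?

Density check — sports pregame 4.65, midday rerun 3.04, streaming pre-roll 2.90 are the best per s.
A density-first pass picks sports pregame + evening-news bumper — 264 at 64 s.
Dropping evening-news bumper frees 16 s; slotting in game-show break (25 s) lifts the total to 269 at 73 s.

269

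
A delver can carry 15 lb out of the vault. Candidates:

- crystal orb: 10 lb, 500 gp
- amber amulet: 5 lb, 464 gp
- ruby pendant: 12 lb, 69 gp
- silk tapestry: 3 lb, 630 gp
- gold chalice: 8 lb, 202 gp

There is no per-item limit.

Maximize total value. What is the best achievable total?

3150

Density check — silk tapestry 210.00, amber amulet 92.80, crystal orb 50.00, gold chalice 25.25 are the best per lb.
Taking 5×silk tapestry: 15 lb used, 3150 in value.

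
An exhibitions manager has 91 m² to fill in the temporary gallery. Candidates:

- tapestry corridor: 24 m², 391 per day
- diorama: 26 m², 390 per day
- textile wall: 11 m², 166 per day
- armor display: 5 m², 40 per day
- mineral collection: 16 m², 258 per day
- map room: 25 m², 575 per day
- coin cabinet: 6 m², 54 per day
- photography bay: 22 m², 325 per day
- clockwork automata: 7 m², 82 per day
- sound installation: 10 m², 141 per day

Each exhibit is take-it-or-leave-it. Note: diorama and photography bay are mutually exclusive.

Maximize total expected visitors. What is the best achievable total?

1614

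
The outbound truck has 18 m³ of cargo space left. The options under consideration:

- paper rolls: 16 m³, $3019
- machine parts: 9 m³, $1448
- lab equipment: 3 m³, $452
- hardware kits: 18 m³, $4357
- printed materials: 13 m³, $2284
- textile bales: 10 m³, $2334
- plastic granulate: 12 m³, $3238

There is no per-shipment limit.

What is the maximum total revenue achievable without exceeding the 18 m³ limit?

4357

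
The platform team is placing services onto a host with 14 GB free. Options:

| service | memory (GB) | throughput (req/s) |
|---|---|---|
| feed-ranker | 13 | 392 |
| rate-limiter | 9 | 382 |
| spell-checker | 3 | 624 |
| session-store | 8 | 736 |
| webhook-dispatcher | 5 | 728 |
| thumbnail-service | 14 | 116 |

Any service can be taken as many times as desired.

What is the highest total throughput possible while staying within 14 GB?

2600

By throughput per GB: spell-checker 208.00, webhook-dispatcher 145.60, session-store 92.00 lead.
The ratio heuristic lands on 4×spell-checker (2496) but leaves 2 GB idle.
Dropping spell-checker frees 3 GB; slotting in webhook-dispatcher (5 GB) lifts the total to 2600 at 14 GB.
No other feasible combination exceeds 2600.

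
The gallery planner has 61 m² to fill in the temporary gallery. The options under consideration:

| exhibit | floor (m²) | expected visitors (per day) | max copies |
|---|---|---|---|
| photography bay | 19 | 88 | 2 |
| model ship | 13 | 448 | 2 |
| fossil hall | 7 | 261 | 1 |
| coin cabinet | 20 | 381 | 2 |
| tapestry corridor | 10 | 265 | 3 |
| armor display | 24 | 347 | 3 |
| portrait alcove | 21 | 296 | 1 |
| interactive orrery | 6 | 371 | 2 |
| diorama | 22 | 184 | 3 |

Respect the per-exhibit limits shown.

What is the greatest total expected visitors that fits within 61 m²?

2168

Greedy by ratio would take 2×model ship + fossil hall + tapestry corridor + 2×interactive orrery: 55 m² used, total 2164.
Replace fossil hall with tapestry corridor: the trade gains 4 net, giving 2168 at 58 m².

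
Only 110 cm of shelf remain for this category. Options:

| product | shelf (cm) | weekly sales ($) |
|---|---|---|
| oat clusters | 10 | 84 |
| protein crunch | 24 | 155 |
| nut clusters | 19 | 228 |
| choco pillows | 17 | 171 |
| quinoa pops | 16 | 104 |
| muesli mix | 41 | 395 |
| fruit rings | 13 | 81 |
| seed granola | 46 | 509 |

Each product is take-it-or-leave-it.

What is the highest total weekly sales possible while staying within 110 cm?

The ratio heuristic lands on oat clusters + nut clusters + choco pillows + quinoa pops + seed granola (1096) but leaves 2 cm idle.
Replace oat clusters and choco pillows and quinoa pops with muesli mix: the trade gains 36 net, giving 1132 at 106 cm.

1132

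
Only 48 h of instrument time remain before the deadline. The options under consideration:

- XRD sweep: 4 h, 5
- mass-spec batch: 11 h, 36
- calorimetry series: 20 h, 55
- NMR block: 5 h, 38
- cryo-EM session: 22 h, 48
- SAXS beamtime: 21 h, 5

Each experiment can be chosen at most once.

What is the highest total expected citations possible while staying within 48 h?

By expected citations per h: NMR block 7.60, mass-spec batch 3.27, calorimetry series 2.75 lead.
A density-first pass picks XRD sweep + mass-spec batch + calorimetry series + NMR block — 134 at 40 h.
Replace XRD sweep and mass-spec batch with cryo-EM session: the trade gains 7 net, giving 141 at 47 h.
The closest alternative, XRD sweep + mass-spec batch + calorimetry series + NMR block, reaches only 134.

141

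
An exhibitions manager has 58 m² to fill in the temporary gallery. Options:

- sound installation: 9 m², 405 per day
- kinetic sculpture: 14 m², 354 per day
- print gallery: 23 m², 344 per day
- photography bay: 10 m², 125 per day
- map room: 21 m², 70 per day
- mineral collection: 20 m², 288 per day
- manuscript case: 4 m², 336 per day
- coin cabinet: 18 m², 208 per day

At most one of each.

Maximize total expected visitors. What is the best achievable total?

A density-first pass picks sound installation + kinetic sculpture + print gallery + manuscript case — 1439 at 50 m².
The 23 m² tied up in print gallery is better spent on photography bay + mineral collection — total rises to 1508 (57 m²).
Runner-up sound installation + kinetic sculpture + print gallery + manuscript case tops out at 1439.

1508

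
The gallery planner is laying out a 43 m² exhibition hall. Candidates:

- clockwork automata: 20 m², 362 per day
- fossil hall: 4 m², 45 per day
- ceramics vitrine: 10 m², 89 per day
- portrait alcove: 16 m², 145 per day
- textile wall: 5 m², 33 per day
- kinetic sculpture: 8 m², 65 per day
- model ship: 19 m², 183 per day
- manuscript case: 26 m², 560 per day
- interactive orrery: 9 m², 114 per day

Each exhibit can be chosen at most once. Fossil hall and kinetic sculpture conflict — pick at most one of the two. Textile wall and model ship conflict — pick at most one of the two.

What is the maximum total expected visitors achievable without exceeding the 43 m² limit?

739

Greedy by ratio would take fossil hall + manuscript case + interactive orrery: 39 m² used, total 719.
The 4 m² tied up in fossil hall is better spent on kinetic sculpture — total rises to 739 (43 m²).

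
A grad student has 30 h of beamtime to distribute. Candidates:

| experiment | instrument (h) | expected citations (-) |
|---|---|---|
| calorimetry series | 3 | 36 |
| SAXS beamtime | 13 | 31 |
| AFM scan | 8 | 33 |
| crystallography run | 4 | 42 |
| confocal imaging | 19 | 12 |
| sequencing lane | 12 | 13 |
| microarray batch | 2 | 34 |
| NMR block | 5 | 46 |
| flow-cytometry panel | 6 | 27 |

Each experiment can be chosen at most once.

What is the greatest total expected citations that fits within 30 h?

218

The ratio ordering already packs tightly: calorimetry series + AFM scan + crystallography run + microarray batch + NMR block + flow-cytometry panel, 28 h, 218.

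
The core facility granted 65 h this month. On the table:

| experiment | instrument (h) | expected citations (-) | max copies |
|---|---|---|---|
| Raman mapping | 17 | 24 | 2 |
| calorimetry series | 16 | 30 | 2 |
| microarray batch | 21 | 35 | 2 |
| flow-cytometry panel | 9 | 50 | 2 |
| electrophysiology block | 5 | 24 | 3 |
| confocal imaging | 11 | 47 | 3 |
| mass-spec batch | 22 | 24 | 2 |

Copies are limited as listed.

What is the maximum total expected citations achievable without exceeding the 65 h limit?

289

By expected citations per h: flow-cytometry panel 5.56, electrophysiology block 4.80, confocal imaging 4.27 lead.
The ratio heuristic lands on 2×flow-cytometry panel + 3×electrophysiology block + 2×confocal imaging (266) but leaves 10 h idle.
The 5 h tied up in electrophysiology block is better spent on confocal imaging — total rises to 289 (61 h).
The spare 4 h is too small for any remaining experiment, and no exchange beats 289.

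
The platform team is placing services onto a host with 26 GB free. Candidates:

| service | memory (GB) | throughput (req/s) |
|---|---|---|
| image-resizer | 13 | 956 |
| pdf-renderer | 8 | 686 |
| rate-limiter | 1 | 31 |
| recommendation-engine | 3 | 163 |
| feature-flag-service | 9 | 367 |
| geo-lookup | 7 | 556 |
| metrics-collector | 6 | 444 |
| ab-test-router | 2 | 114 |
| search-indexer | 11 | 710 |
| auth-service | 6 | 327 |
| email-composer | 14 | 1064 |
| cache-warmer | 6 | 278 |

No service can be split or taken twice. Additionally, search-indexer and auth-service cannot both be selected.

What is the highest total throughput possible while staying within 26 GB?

By throughput per GB: pdf-renderer 85.75, geo-lookup 79.43, email-composer 76.00 lead.
Best packing: pdf-renderer + recommendation-engine + geo-lookup + metrics-collector + ab-test-router — 26 GB, 1963 total.
Next best is image-resizer + geo-lookup + metrics-collector at 1956 (26 GB) — short by 7.

1963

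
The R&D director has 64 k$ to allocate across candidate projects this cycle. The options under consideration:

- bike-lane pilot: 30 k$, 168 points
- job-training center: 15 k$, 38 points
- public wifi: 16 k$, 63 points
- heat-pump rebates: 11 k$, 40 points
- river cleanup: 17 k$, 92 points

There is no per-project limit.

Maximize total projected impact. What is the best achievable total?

352

The ratio heuristic lands on 2×bike-lane pilot (336) but leaves 4 k$ idle.
Replace bike-lane pilot with 2×river cleanup: the trade gains 16 net, giving 352 at 64 k$.
Nothing else within 64 k$ beats 352.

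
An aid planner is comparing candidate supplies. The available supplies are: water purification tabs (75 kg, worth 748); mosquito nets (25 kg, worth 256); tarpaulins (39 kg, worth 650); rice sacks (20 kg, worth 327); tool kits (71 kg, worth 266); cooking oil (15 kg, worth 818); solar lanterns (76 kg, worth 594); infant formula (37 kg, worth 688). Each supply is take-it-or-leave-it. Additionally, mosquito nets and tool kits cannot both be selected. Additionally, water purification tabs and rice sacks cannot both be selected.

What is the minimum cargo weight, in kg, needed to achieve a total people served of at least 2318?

Minimise kg subject to total people served ≥ 2318.
tarpaulins + rice sacks + cooking oil + infant formula reaches 2483 using 111 kg.
No combination under 111 kg hits 2318.

111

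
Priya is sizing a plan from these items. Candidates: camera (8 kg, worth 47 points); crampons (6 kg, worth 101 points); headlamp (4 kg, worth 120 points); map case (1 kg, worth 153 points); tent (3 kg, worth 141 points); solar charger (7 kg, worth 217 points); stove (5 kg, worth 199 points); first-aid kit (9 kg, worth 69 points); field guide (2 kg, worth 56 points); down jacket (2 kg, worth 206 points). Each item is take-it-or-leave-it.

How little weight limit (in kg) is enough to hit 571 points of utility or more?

10

Look for the lowest-weight combination reaching 571.
headlamp + map case + tent + down jacket reaches 620 using 10 kg.
Any bundle with less than 10 kg falls short of 571.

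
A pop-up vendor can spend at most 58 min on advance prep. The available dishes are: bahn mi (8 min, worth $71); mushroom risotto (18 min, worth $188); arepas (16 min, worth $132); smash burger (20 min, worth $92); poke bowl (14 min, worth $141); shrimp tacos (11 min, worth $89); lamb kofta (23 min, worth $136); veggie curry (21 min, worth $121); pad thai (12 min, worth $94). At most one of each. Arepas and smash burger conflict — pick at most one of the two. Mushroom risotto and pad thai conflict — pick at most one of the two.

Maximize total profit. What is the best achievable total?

532

By profit per min: mushroom risotto 10.44, poke bowl 10.07, bahn mi 8.88 lead.
Bahn mi + mushroom risotto + arepas + poke bowl uses 56 of the 58 min and totals 532.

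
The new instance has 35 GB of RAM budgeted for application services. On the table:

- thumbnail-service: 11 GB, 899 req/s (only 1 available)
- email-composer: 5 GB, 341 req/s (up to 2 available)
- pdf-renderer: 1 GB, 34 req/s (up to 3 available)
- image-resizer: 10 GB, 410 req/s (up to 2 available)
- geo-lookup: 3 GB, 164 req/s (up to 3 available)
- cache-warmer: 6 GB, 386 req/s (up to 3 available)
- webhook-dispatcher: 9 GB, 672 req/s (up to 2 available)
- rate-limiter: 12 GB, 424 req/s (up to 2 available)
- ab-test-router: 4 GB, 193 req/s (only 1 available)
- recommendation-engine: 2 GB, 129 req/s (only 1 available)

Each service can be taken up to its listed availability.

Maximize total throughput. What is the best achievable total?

Density check — thumbnail-service 81.73, webhook-dispatcher 74.67, email-composer 68.20 are the best per GB.
Taking the top-ratio services first gives thumbnail-service + email-composer + pdf-renderer + 2×webhook-dispatcher for 2618 (35 GB).
Replace email-composer and pdf-renderer with cache-warmer: the trade gains 11 net, giving 2629 at 35 GB.
That's the maximum — no swap from here does better than 2629.

2629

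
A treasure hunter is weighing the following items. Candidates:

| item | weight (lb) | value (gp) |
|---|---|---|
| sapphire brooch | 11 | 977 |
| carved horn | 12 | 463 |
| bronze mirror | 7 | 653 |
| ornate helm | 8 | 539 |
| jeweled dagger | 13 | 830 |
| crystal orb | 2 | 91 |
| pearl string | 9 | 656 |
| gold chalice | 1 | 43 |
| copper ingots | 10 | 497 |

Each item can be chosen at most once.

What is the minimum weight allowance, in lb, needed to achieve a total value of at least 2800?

35

Need the lightest bundle worth ≥ 2800.
sapphire brooch + bronze mirror + ornate helm + pearl string reaches 2825 using 35 lb.
Below 35 lb the best achievable stays under 2800.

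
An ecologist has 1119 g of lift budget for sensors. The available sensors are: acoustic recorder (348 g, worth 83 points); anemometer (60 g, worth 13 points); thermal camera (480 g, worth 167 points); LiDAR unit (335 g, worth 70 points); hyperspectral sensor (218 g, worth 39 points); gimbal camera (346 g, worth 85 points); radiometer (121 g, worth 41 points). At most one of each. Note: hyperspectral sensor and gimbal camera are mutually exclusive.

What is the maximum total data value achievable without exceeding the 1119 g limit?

By data value per g: thermal camera 0.35, radiometer 0.34, gimbal camera 0.25 lead.
Taking anemometer + thermal camera + gimbal camera + radiometer: 1007 g used, 306 in data value.
The spare 112 g is too small for any remaining sensor, and no feasible exchange beats 306.

306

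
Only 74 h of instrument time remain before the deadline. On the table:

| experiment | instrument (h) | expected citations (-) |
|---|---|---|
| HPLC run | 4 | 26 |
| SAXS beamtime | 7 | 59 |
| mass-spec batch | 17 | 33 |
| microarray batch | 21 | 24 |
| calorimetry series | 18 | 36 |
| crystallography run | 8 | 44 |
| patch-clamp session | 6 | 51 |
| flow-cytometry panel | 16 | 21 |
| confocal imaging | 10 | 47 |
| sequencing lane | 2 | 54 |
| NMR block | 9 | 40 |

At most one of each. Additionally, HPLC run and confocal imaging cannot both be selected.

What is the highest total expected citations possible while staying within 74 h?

By expected citations per h: sequencing lane 27.00, patch-clamp session 8.50, SAXS beamtime 8.43 lead.
HPLC run + SAXS beamtime + mass-spec batch + calorimetry series + crystallography run + patch-clamp session + sequencing lane + NMR block uses 71 of the 74 h and totals 343.
Runner-up HPLC run + SAXS beamtime + mass-spec batch + microarray batch + crystallography run + patch-clamp session + sequencing lane + NMR block tops out at 331.

343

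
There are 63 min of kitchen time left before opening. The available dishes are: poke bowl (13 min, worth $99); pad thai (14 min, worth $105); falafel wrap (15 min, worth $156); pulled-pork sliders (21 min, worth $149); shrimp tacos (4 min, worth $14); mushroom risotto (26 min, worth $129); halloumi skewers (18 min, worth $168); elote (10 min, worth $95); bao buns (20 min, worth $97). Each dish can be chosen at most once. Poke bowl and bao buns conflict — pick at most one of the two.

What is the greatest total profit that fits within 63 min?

538

The ratio heuristic lands on poke bowl + falafel wrap + shrimp tacos + halloumi skewers + elote (532) but leaves 3 min idle.
Dropping poke bowl frees 13 min; slotting in pad thai (14 min) lifts the total to 538 at 61 min.
Every other selection either busts 63 min or breaks a pairing rule or fails to beat 538.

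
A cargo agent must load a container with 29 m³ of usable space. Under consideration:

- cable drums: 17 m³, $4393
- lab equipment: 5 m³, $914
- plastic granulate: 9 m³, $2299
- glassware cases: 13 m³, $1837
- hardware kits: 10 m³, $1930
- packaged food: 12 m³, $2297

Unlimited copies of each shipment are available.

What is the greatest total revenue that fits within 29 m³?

Ranking by ratio (revenue/m³): cable drums 258.41, plastic granulate 255.44, hardware kits 193.00.
Filling by ratio: cable drums + plastic granulate for 6692, with 3 m³ left unused.
Replace cable drums with 2×plastic granulate: the trade gains 205 net, giving 6897 at 27 m³.
No other feasible combination exceeds 6897.

6897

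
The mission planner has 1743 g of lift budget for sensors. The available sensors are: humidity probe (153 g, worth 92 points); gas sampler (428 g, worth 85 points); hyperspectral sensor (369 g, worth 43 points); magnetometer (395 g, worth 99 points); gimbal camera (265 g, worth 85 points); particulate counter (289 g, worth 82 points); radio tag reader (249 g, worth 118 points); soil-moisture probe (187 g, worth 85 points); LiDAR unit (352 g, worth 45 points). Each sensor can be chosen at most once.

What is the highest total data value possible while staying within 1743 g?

The ratio heuristic lands on humidity probe + magnetometer + gimbal camera + particulate counter + radio tag reader + soil-moisture probe (561) but leaves 205 g idle.
The 289 g tied up in particulate counter is better spent on gas sampler — total rises to 564 (1677 g).
No other feasible combination exceeds 564.

564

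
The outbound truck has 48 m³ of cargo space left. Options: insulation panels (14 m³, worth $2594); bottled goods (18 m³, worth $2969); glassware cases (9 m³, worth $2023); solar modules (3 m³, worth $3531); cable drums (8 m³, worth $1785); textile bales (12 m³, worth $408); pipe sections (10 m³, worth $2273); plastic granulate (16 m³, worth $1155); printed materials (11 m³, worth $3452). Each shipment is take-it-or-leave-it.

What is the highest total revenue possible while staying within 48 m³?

A density-first pass picks glassware cases + solar modules + cable drums + pipe sections + printed materials — 13064 at 41 m³.
Replace cable drums with insulation panels: the trade gains 809 net, giving 13873 at 47 m³.
The closest alternative, insulation panels + solar modules + cable drums + pipe sections + printed materials, reaches only 13635.

13873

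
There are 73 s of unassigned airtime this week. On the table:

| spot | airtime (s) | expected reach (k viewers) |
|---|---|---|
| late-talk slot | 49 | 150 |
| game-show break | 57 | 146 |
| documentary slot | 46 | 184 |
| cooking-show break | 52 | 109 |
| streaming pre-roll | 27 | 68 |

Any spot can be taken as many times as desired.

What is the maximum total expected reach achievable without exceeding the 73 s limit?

The ratio ordering already packs tightly: documentary slot + streaming pre-roll, 73 s, 252.
Nothing else within 73 s beats 252.

252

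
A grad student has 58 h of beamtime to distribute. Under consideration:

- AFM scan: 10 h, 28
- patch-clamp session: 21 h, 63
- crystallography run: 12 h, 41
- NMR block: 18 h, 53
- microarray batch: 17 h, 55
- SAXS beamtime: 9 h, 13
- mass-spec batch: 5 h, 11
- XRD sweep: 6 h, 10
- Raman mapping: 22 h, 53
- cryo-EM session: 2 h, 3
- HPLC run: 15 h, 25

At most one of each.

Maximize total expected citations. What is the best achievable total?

177

Taking the top-ratio experiments first gives patch-clamp session + crystallography run + microarray batch + mass-spec batch + cryo-EM session for 173 (57 h).
A better packing is AFM scan + crystallography run + NMR block + microarray batch: 57 h, total 177.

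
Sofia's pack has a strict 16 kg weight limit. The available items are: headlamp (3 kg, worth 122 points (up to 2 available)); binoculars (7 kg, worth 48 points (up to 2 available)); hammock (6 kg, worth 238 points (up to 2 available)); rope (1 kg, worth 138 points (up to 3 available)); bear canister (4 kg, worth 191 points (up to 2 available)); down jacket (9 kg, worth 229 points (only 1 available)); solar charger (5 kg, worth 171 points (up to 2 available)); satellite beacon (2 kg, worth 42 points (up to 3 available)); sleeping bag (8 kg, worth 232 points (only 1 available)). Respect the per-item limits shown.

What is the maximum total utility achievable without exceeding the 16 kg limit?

967

Taking the top-ratio items first gives headlamp + 3×rope + 2×bear canister + satellite beacon for 960 (16 kg).
Replace headlamp and satellite beacon with solar charger: the trade gains 7 net, giving 967 at 16 kg.
Every other selection either busts 16 kg or exceeds an availability limit or fails to beat 967.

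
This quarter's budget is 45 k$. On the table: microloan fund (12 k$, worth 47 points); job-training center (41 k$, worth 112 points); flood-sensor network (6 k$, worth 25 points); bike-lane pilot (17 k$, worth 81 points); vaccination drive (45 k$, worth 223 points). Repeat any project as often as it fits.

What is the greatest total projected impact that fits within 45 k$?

223

By projected impact per k$: vaccination drive 4.96, bike-lane pilot 4.76, flood-sensor network 4.17 lead.
Vaccination drive uses 45 of the 45 k$ and totals 223.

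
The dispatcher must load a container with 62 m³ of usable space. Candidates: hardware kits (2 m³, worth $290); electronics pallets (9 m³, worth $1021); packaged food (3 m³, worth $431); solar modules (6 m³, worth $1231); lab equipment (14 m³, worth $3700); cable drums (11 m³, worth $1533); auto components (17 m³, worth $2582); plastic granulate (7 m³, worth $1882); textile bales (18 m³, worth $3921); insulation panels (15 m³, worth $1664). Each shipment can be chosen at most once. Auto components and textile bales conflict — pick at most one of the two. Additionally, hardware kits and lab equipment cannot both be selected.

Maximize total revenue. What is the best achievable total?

Ranking by ratio (revenue/m³): plastic granulate 268.86, lab equipment 264.29, textile bales 217.83.
Packaged food + solar modules + lab equipment + cable drums + plastic granulate + textile bales uses 59 of the 62 m³ and totals 12698.
Every other selection either busts 62 m³ or breaks a pairing rule or fails to beat 12698.

12698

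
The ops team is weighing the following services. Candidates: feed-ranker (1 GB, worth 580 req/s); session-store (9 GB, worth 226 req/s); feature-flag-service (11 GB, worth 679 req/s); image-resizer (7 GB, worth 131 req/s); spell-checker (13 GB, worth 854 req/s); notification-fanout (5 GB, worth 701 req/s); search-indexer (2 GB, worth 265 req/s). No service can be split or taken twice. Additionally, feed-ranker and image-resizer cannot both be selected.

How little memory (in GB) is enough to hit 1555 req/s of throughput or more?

16

Need the lightest bundle worth ≥ 1555.
feed-ranker + spell-checker + search-indexer: 1699 throughput at 16 GB.
No combination under 16 GB hits 1555.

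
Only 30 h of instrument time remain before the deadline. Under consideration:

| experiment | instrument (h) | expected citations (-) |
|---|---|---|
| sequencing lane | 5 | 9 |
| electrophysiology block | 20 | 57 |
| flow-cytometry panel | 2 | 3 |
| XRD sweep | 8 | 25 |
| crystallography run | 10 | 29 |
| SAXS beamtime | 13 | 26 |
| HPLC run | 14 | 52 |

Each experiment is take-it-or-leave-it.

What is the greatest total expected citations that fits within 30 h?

90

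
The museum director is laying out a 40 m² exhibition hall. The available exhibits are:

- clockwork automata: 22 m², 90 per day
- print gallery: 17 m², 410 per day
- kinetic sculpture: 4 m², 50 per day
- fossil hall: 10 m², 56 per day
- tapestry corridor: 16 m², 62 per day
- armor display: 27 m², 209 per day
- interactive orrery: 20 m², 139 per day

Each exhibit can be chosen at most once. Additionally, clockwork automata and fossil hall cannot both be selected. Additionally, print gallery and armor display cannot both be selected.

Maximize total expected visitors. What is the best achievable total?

549

Filling by ratio: print gallery + kinetic sculpture + fossil hall for 516, with 9 m² left unused.
The 14 m² tied up in kinetic sculpture and fossil hall is better spent on interactive orrery — total rises to 549 (37 m²).
Runner-up print gallery + kinetic sculpture + tapestry corridor tops out at 522.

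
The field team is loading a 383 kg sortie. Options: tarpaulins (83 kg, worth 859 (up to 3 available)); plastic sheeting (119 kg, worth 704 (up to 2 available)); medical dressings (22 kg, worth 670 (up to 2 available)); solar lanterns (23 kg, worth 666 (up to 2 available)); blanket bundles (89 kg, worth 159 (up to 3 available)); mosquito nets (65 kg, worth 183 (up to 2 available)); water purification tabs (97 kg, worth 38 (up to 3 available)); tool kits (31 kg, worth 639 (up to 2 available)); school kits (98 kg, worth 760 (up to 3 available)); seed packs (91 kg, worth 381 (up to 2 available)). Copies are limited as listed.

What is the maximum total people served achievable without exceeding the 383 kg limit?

Ranking by ratio (people served/kg): medical dressings 30.45, solar lanterns 28.96, tool kits 20.61, tarpaulins 10.35.
A density-first pass picks 2×tarpaulins + 2×medical dressings + 2×solar lanterns + mosquito nets + 2×tool kits — 5851 at 383 kg.
The 96 kg tied up in mosquito nets and tool kits is better spent on tarpaulins — total rises to 5888 (370 kg).
That's the maximum — no swap from here does better than 5888.

5888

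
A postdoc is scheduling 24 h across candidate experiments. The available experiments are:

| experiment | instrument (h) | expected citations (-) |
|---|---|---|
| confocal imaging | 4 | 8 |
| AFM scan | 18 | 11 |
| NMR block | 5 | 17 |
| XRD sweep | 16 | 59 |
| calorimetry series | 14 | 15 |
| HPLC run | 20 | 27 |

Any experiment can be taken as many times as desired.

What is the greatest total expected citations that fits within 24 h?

76

Taking confocal imaging + 4×NMR block: 24 h used, 76 in expected citations.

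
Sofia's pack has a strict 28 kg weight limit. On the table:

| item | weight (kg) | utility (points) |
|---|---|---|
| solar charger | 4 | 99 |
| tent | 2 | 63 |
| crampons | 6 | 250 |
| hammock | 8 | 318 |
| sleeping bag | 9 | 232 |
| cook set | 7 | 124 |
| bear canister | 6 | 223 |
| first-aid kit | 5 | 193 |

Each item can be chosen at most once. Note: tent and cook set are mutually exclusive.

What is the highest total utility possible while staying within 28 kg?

1047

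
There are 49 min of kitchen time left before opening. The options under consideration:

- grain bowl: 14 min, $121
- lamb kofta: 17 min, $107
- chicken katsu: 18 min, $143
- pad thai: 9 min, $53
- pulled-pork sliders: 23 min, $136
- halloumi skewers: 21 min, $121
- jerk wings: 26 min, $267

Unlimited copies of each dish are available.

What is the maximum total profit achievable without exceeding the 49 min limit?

Grain bowl + pad thai + jerk wings uses 49 of the 49 min and totals 441.

441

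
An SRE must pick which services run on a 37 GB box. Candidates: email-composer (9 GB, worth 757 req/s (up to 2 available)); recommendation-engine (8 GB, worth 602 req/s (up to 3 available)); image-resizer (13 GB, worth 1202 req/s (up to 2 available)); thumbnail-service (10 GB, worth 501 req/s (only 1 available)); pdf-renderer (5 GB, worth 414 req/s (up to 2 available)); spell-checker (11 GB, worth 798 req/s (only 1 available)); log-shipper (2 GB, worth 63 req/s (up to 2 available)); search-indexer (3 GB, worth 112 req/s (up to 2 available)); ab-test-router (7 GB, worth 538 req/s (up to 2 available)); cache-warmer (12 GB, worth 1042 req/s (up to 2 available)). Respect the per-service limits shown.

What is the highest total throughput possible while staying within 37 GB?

Greedy by ratio would take email-composer + 2×image-resizer + log-shipper: 37 GB used, total 3224.
The 24 GB tied up in email-composer and image-resizer and log-shipper is better spent on 2×cache-warmer — total rises to 3286 (37 GB).

3286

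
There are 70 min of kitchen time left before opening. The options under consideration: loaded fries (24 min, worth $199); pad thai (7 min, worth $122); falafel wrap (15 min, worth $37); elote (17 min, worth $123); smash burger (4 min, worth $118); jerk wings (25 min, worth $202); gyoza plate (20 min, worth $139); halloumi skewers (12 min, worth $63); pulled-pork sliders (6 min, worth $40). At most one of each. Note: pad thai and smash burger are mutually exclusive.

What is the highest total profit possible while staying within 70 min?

642

Taking loaded fries + elote + smash burger + jerk wings: 70 min used, 642 in profit.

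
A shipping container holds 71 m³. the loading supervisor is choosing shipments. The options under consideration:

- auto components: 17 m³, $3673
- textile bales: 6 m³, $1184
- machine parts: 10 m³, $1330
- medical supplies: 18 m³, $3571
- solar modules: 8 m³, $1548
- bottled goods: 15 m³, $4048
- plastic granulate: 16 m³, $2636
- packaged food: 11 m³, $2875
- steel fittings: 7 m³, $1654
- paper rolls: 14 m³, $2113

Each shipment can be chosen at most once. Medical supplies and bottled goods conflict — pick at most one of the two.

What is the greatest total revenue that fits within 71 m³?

15547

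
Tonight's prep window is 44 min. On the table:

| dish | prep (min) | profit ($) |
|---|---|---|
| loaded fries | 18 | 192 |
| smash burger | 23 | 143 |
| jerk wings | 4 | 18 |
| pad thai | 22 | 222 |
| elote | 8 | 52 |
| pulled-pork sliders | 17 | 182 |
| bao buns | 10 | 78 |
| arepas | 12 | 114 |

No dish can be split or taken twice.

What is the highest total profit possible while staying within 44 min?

432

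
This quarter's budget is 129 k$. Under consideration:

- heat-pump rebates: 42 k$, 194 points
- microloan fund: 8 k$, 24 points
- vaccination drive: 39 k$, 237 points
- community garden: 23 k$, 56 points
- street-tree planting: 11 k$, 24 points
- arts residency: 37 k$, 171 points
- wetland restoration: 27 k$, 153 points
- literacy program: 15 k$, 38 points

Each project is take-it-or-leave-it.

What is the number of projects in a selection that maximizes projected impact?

5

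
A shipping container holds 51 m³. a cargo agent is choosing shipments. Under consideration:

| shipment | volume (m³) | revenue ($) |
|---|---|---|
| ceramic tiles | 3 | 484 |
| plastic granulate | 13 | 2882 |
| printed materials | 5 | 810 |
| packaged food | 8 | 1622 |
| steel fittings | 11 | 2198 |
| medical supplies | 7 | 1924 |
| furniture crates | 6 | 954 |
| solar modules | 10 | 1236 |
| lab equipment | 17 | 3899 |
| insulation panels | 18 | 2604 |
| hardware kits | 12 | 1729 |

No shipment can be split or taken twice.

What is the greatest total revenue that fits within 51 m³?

11387

Greedy by ratio would take plastic granulate + printed materials + packaged food + medical supplies + lab equipment: 50 m³ used, total 11137.
Dropping printed materials and packaged food frees 13 m³; slotting in ceramic tiles + steel fittings (14 m³) lifts the total to 11387 at 51 m³.
Next best is plastic granulate + packaged food + medical supplies + furniture crates + lab equipment at 11281 (51 m³) — short by 106.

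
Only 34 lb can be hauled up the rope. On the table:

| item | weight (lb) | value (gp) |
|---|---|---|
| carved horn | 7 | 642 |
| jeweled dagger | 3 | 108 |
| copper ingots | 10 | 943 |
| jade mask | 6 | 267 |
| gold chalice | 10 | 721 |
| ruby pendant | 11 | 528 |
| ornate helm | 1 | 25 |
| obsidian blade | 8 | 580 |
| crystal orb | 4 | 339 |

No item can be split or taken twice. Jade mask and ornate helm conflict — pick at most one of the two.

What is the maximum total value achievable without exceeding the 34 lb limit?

2753

Density check — copper ingots 94.30, carved horn 91.71, crystal orb 84.75 are the best per lb.
The ratio heuristic lands on carved horn + jeweled dagger + copper ingots + ornate helm + obsidian blade + crystal orb (2637) but leaves 1 lb idle.
Dropping ornate helm and obsidian blade frees 9 lb; slotting in gold chalice (10 lb) lifts the total to 2753 at 34 lb.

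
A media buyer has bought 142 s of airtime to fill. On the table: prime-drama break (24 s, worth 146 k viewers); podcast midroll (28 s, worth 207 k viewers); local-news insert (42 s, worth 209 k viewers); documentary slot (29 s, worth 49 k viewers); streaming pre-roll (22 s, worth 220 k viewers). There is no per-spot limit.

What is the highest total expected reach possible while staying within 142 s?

1320

Ranking by ratio (expected reach/s): streaming pre-roll 10.00, podcast midroll 7.39, prime-drama break 6.08, local-news insert 4.98.
Taking 6×streaming pre-roll: 132 s used, 1320 in expected reach.
Nothing else within 142 s beats 1320.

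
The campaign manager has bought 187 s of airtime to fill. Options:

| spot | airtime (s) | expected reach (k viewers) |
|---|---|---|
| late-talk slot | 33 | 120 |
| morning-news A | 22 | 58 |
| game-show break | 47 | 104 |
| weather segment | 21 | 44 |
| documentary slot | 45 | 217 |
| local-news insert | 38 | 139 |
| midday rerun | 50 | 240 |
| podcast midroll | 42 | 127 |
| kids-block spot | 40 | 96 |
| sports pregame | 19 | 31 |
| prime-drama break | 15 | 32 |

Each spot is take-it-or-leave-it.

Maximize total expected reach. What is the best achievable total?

760

Density check — documentary slot 4.82, midday rerun 4.80, local-news insert 3.66 are the best per s.
Greedy by ratio would take late-talk slot + documentary slot + local-news insert + midday rerun + prime-drama break: 181 s used, total 748.
The 15 s tied up in prime-drama break is better spent on weather segment — total rises to 760 (187 s).
No other feasible combination exceeds 760.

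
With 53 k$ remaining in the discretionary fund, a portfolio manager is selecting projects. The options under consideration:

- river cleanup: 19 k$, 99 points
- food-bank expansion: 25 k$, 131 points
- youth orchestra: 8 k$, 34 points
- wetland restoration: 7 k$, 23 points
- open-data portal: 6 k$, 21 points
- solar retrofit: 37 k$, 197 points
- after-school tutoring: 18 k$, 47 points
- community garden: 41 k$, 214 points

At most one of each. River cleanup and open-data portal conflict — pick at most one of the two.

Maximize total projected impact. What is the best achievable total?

The ratio heuristic lands on youth orchestra + open-data portal + solar retrofit (252) but leaves 2 k$ idle.
The 43 k$ tied up in open-data portal and solar retrofit is better spent on river cleanup + food-bank expansion — total rises to 264 (52 k$).
Next best is youth orchestra + wetland restoration + solar retrofit at 254 (52 k$) — short by 10.

264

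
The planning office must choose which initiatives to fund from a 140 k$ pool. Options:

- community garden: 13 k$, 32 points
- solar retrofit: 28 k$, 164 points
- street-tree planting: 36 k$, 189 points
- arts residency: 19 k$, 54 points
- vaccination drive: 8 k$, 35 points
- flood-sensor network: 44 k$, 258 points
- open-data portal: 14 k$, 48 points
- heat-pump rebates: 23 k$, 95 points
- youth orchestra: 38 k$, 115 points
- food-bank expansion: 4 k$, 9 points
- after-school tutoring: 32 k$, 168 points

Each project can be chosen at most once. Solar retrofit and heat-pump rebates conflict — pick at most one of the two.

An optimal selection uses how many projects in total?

4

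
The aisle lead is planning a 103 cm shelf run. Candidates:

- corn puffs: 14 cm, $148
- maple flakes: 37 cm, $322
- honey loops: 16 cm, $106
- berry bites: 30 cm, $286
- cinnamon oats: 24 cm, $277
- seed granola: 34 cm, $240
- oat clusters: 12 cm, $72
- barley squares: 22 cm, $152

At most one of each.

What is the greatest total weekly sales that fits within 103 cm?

957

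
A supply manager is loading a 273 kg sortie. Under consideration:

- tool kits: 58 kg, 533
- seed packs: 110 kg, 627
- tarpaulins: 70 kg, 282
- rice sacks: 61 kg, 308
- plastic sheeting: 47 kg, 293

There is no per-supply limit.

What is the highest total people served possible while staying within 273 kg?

Greedy by ratio would take 4×tool kits: 232 kg used, total 2132.
Dropping tool kits frees 58 kg; slotting in 2×plastic sheeting (94 kg) lifts the total to 2185 at 268 kg.
That's the maximum — no swap from here does better than 2185.

2185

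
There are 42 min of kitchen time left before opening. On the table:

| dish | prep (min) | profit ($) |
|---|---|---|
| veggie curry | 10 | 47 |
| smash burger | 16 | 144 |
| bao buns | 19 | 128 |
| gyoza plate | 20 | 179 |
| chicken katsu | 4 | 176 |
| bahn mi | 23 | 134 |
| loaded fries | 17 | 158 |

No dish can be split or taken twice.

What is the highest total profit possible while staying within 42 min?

513

Ranking by ratio (profit/min): chicken katsu 44.00, loaded fries 9.29, smash burger 9.00, gyoza plate 8.95.
Taking the top-ratio dishes first gives smash burger + chicken katsu + loaded fries for 478 (37 min).
Replace smash burger with gyoza plate: the trade gains 35 net, giving 513 at 41 min.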